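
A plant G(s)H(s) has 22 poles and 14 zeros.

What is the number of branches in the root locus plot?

Root locus has n branches where n = number of poles = 22.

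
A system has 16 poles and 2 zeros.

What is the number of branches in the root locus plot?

Root locus has n branches where n = number of poles = 16.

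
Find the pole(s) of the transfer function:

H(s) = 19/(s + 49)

Pole is where denominator = 0: s + 49 = 0, so s = -49.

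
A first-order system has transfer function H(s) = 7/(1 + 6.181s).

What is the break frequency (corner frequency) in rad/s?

Corner frequency = 1/τ = 1/6.181 = 0.162 rad/s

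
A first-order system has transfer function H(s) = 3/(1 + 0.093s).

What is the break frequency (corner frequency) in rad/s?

Corner frequency = 1/τ = 1/0.093 = 10.753 rad/s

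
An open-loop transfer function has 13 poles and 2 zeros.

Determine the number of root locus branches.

Root locus has n branches where n = number of poles = 13.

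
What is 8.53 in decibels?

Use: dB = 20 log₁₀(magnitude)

dB = 20 log₁₀(8.53) = 18.6 dB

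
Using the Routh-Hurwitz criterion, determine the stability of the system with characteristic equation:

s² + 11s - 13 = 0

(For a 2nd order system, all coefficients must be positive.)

Coefficients: 1, 11, -13. c=-13 not positive, so system is unstable.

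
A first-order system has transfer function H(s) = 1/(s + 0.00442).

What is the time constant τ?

For H(s) = 1/(s + 1/τ), the pole is at -1/τ = -0.00442, so τ = 1/0.00442 = 226.2 s.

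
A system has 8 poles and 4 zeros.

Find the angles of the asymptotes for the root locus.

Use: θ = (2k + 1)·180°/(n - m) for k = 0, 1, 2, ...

n - m = 8 - 4 = 4. Angles: θk = (2k + 1)·180°/4 = 45°, 135°, 225°, 315°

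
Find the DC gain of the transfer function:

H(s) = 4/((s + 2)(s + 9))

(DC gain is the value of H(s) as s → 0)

DC gain = H(0) = 4/(2 × 9) = 4/18 = 0.2222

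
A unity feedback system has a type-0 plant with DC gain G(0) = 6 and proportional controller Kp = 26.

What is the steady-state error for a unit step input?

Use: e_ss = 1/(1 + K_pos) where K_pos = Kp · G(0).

K_pos = Kp · G(0) = 26 × 6 = 156. e_ss = 1/(1 + 156) = 0.0064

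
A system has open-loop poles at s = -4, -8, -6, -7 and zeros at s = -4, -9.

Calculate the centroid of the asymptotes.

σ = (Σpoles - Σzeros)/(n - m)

σ = (Σpoles - Σzeros)/(n - m) = (-25 - (-13))/(4 - 2) = -12/2 = -6.0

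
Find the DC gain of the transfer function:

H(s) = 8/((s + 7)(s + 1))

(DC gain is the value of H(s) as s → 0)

DC gain = H(0) = 8/(7 × 1) = 8/7 = 1.1429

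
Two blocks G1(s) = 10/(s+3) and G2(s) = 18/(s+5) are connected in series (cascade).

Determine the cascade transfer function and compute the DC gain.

Series: multiply transfer functions. G_eq = 10/(s+3) × 18/(s+5) = 180/((s+3)(s+5)). DC gain = 180/(3×5) = 12.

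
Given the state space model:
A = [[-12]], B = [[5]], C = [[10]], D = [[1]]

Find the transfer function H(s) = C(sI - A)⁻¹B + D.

(sI - A)⁻¹ = 1/(s + 12). H(s) = 10×5/(s + 12) + 1 = (s + 62)/(s + 12).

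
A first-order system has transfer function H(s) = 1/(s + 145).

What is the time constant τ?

For H(s) = 1/(s + 1/τ), the pole is at -1/τ = -145, so τ = 1/145 = 0.0069 s.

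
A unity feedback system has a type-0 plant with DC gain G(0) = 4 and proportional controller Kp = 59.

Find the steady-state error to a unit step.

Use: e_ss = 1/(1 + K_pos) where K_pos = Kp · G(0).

K_pos = Kp · G(0) = 59 × 4 = 236. e_ss = 1/(1 + 236) = 0.0042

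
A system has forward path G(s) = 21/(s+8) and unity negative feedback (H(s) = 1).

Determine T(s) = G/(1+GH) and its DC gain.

T(s) = G/(1+GH) = [21/(s+8)] / [1 + 21/(s+8)] = 21/(s+8+21) = 21/(s+29). DC gain = 21/29 = 0.7241.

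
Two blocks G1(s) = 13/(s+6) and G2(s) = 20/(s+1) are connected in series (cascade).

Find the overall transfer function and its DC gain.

Series: multiply transfer functions. G_eq = 13/(s+6) × 20/(s+1) = 260/((s+6)(s+1)). DC gain = 260/(6×1) = 43.3333.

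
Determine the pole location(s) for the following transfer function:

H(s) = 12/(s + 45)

Pole is where denominator = 0: s + 45 = 0, so s = -45.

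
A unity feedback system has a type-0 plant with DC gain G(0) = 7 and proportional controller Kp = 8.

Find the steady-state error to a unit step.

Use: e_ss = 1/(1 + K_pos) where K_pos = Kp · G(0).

K_pos = Kp · G(0) = 8 × 7 = 56. e_ss = 1/(1 + 56) = 0.0175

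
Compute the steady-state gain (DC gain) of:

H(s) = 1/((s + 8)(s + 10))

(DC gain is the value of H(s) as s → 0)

DC gain = H(0) = 1/(8 × 10) = 1/80 = 0.0125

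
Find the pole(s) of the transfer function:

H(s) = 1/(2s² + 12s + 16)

Discriminant = 12² - 4×2×16 = 144 - 128 = 16 > 0, so two distinct real poles. Using quadratic formula: s = (-12 ± √16)/(2×2) = (-12 ± √16)/4, with √16 = 4. s₁ = -8/4 = -2, s₂ = -16/4 = -4. Poles: s₁ = -2, s₂ = -4.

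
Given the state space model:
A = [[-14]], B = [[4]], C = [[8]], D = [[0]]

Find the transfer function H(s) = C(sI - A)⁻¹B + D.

(sI - A)⁻¹ = 1/(s + 14). H(s) = 8 × 4/(s + 14) + 0 = 32/(s + 14).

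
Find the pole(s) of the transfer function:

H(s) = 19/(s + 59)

Pole is where denominator = 0: s + 59 = 0, so s = -59.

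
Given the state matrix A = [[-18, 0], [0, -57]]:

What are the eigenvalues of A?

For diagonal matrix, eigenvalues are diagonal entries: λ₁ = -18, λ₂ = -57.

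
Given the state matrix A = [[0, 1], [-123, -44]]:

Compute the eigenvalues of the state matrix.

det(A - λI) = λ² - (-44)λ + 123 = (λ - (-3))(λ - (-41)). Eigenvalues: -3, -41.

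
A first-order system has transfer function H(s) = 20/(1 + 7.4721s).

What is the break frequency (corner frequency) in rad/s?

Corner frequency = 1/τ = 1/7.4721 = 0.134 rad/s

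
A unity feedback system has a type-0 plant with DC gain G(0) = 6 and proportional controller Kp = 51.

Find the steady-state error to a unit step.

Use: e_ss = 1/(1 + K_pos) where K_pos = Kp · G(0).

K_pos = Kp · G(0) = 51 × 6 = 306. e_ss = 1/(1 + 306) = 0.0033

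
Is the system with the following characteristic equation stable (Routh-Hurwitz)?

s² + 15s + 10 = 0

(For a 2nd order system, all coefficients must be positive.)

Coefficients: 1, 15, 10. All positive, so system is stable.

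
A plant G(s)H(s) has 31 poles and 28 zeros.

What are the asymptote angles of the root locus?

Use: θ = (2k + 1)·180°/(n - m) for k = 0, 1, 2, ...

n - m = 31 - 28 = 3. Angles: θk = (2k + 1)·180°/3 = 60°, 180°, 300°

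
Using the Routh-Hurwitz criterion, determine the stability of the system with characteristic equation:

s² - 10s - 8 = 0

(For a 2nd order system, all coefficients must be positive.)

Coefficients: 1, -10, -8. b=-10, c=-8 not positive, so system is unstable.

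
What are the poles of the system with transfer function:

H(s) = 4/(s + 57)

Pole is where denominator = 0: s + 57 = 0, so s = -57.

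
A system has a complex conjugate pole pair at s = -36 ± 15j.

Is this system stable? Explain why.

Real part of poles is -36 (< 0, left half-plane). Stable.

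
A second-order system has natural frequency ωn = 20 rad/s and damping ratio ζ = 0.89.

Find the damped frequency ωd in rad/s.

ωd = ωn√(1 - ζ²) = 20√(1 - 0.89²) = 9.12 rad/s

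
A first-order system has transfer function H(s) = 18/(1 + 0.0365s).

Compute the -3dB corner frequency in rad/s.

Corner frequency = 1/τ = 1/0.0365 = 27.397 rad/s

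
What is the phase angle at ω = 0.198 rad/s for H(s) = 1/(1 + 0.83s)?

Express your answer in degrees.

Phase = -arctan(ωτ) = -arctan(0.198 × 0.83) = -9.3°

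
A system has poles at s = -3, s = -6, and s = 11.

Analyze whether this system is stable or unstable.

Pole(s) at s = 11 are not in the left half-plane. System is unstable.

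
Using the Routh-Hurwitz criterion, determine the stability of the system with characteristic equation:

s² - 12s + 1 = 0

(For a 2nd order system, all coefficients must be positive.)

Coefficients: 1, -12, 1. b=-12 not positive, so system is unstable.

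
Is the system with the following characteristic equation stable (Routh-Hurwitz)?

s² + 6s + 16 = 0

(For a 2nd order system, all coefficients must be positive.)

Coefficients: 1, 6, 16. All positive, so system is stable.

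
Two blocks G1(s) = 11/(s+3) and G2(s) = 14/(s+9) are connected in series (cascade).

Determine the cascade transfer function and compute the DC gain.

Series: multiply transfer functions. G_eq = 11/(s+3) × 14/(s+9) = 154/((s+3)(s+9)). DC gain = 154/(3×9) = 5.7037.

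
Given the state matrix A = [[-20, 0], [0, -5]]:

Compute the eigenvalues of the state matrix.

For diagonal matrix, eigenvalues are diagonal entries: λ₁ = -20, λ₂ = -5.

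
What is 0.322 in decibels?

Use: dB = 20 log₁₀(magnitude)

dB = 20 log₁₀(0.322) = -9.8 dB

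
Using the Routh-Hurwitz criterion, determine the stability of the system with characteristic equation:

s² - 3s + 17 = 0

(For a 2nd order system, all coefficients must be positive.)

Coefficients: 1, -3, 17. b=-3 not positive, so system is unstable.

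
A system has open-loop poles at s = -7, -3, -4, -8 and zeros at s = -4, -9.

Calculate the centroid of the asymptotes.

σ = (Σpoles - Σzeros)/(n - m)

σ = (Σpoles - Σzeros)/(n - m) = (-22 - (-13))/(4 - 2) = -9/2 = -4.5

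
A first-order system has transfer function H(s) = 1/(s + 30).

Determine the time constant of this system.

For H(s) = 1/(s + 1/τ), the pole is at -1/τ = -30, so τ = 1/30 = 0.0333 s.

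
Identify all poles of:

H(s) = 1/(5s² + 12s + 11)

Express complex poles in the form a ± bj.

Discriminant = 12² - 4×5×11 = 144 - 220 = -76 < 0, so the poles are a complex conjugate pair s = (-12 ± j√76)/(2×5). Real part = -12/(2×5) = -12/10 = -1.2; imaginary part = ±√76/(2×5) ≈ 0.8718. Poles: s = -1.2 ± 0.8718j.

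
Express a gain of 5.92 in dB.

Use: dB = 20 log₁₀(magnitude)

dB = 20 log₁₀(5.92) = 15.4 dB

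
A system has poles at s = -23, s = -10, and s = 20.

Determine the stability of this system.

Pole(s) at s = 20 are not in the left half-plane. System is unstable.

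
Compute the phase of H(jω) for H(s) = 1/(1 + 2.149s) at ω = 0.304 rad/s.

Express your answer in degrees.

Phase = -arctan(ωτ) = -arctan(0.304 × 2.149) = -33.2°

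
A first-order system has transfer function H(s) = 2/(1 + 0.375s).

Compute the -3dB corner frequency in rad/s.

Corner frequency = 1/τ = 1/0.375 = 2.667 rad/s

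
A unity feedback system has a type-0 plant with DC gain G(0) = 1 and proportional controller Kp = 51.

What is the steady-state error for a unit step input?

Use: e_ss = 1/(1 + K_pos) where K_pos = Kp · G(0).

K_pos = Kp · G(0) = 51 × 1 = 51. e_ss = 1/(1 + 51) = 0.0192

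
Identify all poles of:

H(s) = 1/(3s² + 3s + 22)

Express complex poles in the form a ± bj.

Discriminant = 3² - 4×3×22 = 9 - 264 = -255 < 0, so the poles are a complex conjugate pair s = (-3 ± j√255)/(2×3). Real part = -3/(2×3) = -3/6 = -0.5; imaginary part = ±√255/(2×3) ≈ 2.6615. Poles: s = -0.5 ± 2.6615j.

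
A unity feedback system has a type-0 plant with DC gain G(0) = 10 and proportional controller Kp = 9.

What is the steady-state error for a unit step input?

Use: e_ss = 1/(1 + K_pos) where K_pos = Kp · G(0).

K_pos = Kp · G(0) = 9 × 10 = 90. e_ss = 1/(1 + 90) = 0.0110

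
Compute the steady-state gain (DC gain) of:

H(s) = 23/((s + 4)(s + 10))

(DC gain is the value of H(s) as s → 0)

DC gain = H(0) = 23/(4 × 10) = 23/40 = 0.575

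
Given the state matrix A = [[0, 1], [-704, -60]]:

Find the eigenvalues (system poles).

det(A - λI) = λ² - (-60)λ + 704 = (λ - (-16))(λ - (-44)). Eigenvalues: -16, -44.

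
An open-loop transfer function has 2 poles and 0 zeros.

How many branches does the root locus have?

Root locus has n branches where n = number of poles = 2.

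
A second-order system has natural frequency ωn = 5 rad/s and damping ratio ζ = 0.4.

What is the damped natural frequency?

ωd = ωn√(1 - ζ²) = 5√(1 - 0.4²) = 4.58 rad/s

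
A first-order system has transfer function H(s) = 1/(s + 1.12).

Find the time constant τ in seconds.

For H(s) = 1/(s + 1/τ), the pole is at -1/τ = -1.12, so τ = 1/1.12 = 0.8929 s.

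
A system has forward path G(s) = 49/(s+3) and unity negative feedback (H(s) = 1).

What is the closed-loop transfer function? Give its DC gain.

T(s) = G/(1+GH) = [49/(s+3)] / [1 + 49/(s+3)] = 49/(s+3+49) = 49/(s+52). DC gain = 49/52 = 0.9423.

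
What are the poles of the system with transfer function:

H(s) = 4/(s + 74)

Pole is where denominator = 0: s + 74 = 0, so s = -74.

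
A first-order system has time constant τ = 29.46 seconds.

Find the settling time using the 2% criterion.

For first-order system, 2% settling time ≈ 4τ = 4 × 29.46 = 117.84 s.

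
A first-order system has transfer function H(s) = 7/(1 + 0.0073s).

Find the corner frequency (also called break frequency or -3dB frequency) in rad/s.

Corner frequency = 1/τ = 1/0.0073 = 136.986 rad/s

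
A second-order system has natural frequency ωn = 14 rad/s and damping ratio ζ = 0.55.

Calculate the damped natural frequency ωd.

ωd = ωn√(1 - ζ²) = 14√(1 - 0.55²) = 11.69 rad/s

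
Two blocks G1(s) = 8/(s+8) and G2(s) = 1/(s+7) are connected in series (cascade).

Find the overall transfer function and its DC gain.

Series: multiply transfer functions. G_eq = 8/(s+8) × 1/(s+7) = 8/((s+8)(s+7)). DC gain = 8/(8×7) = 0.1429.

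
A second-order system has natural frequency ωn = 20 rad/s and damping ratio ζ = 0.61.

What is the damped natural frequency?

ωd = ωn√(1 - ζ²) = 20√(1 - 0.61²) = 15.85 rad/s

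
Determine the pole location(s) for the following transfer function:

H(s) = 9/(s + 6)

Pole is where denominator = 0: s + 6 = 0, so s = -6.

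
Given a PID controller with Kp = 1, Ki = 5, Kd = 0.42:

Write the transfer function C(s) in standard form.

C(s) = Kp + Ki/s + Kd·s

Substituting values: C(s) = 1 + 5/s + 0.42s = (0.42s² + s + 5)/s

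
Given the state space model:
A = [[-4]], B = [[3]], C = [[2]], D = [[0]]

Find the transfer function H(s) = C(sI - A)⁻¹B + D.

(sI - A)⁻¹ = 1/(s + 4). H(s) = 2 × 3/(s + 4) + 0 = 6/(s + 4).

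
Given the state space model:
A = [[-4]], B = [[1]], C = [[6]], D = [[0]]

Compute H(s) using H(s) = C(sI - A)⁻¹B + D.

(sI - A)⁻¹ = 1/(s + 4). H(s) = 6 × 1/(s + 4) + 0 = 6/(s + 4).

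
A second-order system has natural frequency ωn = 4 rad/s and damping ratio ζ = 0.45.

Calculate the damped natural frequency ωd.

ωd = ωn√(1 - ζ²) = 4√(1 - 0.45²) = 3.57 rad/s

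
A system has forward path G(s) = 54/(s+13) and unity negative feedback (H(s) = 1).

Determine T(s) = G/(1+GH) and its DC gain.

T(s) = G/(1+GH) = [54/(s+13)] / [1 + 54/(s+13)] = 54/(s+13+54) = 54/(s+67). DC gain = 54/67 = 0.8060.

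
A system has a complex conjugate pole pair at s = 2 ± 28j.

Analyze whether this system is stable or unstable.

Real part of poles is 2 (> 0, right half-plane). Unstable.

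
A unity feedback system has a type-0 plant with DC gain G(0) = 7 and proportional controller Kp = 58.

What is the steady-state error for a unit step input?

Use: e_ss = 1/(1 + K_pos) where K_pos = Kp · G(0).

K_pos = Kp · G(0) = 58 × 7 = 406. e_ss = 1/(1 + 406) = 0.0025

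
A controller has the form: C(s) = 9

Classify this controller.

This is a Proportional (P) controller.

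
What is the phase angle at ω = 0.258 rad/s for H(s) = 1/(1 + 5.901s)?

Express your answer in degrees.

Phase = -arctan(ωτ) = -arctan(0.258 × 5.901) = -56.7°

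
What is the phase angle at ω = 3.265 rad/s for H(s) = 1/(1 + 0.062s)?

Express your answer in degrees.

Phase = -arctan(ωτ) = -arctan(3.265 × 0.062) = -11.4°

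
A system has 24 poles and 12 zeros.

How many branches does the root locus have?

Root locus has n branches where n = number of poles = 24.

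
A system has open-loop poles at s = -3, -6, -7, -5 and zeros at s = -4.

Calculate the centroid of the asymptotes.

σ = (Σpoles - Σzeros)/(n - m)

σ = (Σpoles - Σzeros)/(n - m) = (-21 - (-4))/(4 - 1) = -17/3 = -5.67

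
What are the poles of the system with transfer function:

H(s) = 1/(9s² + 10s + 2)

Discriminant = 10² - 4×9×2 = 100 - 72 = 28 > 0, so two distinct real poles. Using quadratic formula: s = (-10 ± √28)/(2×9) = (-10 ± √28)/18, with √28 ≈ 5.2915. s₁ ≈ -0.2616, s₂ ≈ -0.8495. Poles: s₁ = -0.2616, s₂ = -0.8495.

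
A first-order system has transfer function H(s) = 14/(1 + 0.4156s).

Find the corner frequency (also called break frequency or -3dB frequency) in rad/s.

Corner frequency = 1/τ = 1/0.4156 = 2.406 rad/s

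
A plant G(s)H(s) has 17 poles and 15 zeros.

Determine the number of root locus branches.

Root locus has n branches where n = number of poles = 17.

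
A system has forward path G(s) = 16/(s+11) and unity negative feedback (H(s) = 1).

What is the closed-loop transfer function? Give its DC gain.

T(s) = G/(1+GH) = [16/(s+11)] / [1 + 16/(s+11)] = 16/(s+11+16) = 16/(s+27). DC gain = 16/27 = 0.5926.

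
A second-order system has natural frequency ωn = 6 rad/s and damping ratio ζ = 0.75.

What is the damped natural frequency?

ωd = ωn√(1 - ζ²) = 6√(1 - 0.75²) = 3.97 rad/s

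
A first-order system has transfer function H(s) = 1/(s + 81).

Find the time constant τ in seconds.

For H(s) = 1/(s + 1/τ), the pole is at -1/τ = -81, so τ = 1/81 = 0.0123 s.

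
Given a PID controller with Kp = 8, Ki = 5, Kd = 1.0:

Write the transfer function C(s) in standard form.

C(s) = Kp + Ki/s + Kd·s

Substituting values: C(s) = 8 + 5/s + 1.0s = (s² + 8s + 5)/s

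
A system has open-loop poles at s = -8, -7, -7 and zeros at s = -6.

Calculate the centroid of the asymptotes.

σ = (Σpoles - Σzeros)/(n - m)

σ = (Σpoles - Σzeros)/(n - m) = (-22 - (-6))/(3 - 1) = -16/2 = -8.0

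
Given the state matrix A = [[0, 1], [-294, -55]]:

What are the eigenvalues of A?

det(A - λI) = λ² - (-55)λ + 294 = (λ - (-49))(λ - (-6)). Eigenvalues: -49, -6.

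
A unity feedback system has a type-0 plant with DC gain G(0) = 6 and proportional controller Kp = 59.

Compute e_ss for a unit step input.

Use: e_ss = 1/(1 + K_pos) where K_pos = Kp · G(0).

K_pos = Kp · G(0) = 59 × 6 = 354. e_ss = 1/(1 + 354) = 0.0028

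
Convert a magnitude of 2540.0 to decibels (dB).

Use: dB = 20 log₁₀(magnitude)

dB = 20 log₁₀(2540.0) = 68.1 dB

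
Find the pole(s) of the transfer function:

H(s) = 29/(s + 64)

Pole is where denominator = 0: s + 64 = 0, so s = -64.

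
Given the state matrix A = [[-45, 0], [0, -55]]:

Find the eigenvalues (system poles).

For diagonal matrix, eigenvalues are diagonal entries: λ₁ = -45, λ₂ = -55.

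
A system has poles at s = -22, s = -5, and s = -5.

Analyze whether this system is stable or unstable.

All poles are in the left half-plane. System is stable.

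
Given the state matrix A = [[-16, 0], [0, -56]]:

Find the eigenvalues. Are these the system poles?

For diagonal matrix, eigenvalues are diagonal entries: λ₁ = -16, λ₂ = -56. Eigenvalues of A = system poles.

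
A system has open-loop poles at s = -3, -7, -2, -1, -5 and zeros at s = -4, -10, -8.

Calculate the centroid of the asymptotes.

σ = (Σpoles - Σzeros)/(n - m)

σ = (Σpoles - Σzeros)/(n - m) = (-18 - (-22))/(5 - 3) = 4/2 = 2.0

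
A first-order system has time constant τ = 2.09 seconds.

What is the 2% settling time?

For first-order system, 2% settling time ≈ 4τ = 4 × 2.09 = 8.36 s.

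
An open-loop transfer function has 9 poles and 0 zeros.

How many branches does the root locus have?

Root locus has n branches where n = number of poles = 9.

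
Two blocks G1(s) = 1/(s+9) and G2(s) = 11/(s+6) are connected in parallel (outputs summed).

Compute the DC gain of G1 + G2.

Parallel: G_eq = G1 + G2. DC gain = G1(0) + G2(0) = 1/9 + 11/6 = 0.1111 + 1.8333 = 1.9444.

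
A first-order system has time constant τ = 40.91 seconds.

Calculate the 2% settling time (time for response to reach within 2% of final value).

For first-order system, 2% settling time ≈ 4τ = 4 × 40.91 = 163.64 s.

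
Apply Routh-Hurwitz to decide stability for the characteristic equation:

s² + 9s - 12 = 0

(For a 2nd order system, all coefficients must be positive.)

Coefficients: 1, 9, -12. c=-12 not positive, so system is unstable.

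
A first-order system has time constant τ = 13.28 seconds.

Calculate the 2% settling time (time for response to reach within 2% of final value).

For first-order system, 2% settling time ≈ 4τ = 4 × 13.28 = 53.12 s.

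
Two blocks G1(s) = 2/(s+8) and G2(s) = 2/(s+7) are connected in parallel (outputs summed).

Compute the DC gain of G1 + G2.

Parallel: G_eq = G1 + G2. DC gain = G1(0) + G2(0) = 2/8 + 2/7 = 0.25 + 0.2857 = 0.5357.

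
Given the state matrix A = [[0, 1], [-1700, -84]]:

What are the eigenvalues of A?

det(A - λI) = λ² - (-84)λ + 1700 = (λ - (-50))(λ - (-34)). Eigenvalues: -50, -34.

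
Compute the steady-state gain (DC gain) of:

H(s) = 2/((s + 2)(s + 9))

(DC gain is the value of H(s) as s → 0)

DC gain = H(0) = 2/(2 × 9) = 2/18 = 0.1111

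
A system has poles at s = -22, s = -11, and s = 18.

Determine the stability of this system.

Pole(s) at s = 18 are not in the left half-plane. System is unstable.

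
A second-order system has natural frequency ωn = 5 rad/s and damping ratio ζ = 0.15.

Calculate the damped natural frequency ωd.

ωd = ωn√(1 - ζ²) = 5√(1 - 0.15²) = 4.94 rad/s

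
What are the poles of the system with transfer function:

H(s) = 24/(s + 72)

Pole is where denominator = 0: s + 72 = 0, so s = -72.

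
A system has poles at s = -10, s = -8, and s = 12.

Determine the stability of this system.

Pole(s) at s = 12 are not in the left half-plane. System is unstable.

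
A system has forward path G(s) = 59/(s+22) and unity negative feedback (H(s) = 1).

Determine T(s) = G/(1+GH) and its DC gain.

T(s) = G/(1+GH) = [59/(s+22)] / [1 + 59/(s+22)] = 59/(s+22+59) = 59/(s+81). DC gain = 59/81 = 0.7284.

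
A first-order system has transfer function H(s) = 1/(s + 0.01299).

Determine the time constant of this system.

For H(s) = 1/(s + 1/τ), the pole is at -1/τ = -0.01299, so τ = 1/0.01299 = 76.98 s.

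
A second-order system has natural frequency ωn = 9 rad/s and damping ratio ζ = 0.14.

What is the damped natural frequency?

ωd = ωn√(1 - ζ²) = 9√(1 - 0.14²) = 8.91 rad/s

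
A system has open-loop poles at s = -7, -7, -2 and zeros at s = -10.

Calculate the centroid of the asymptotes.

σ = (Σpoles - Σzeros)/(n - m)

σ = (Σpoles - Σzeros)/(n - m) = (-16 - (-10))/(3 - 1) = -6/2 = -3.0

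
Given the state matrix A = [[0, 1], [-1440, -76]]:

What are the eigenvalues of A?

det(A - λI) = λ² - (-76)λ + 1440 = (λ - (-40))(λ - (-36)). Eigenvalues: -40, -36.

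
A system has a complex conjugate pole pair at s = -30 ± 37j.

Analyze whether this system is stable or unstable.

Real part of poles is -30 (< 0, left half-plane). Stable.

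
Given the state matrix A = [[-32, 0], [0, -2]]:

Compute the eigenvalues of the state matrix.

For diagonal matrix, eigenvalues are diagonal entries: λ₁ = -32, λ₂ = -2.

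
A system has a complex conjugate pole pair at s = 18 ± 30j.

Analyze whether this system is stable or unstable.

Real part of poles is 18 (> 0, right half-plane). Unstable.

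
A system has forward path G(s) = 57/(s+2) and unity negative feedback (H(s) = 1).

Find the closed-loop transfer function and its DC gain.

T(s) = G/(1+GH) = [57/(s+2)] / [1 + 57/(s+2)] = 57/(s+2+57) = 57/(s+59). DC gain = 57/59 = 0.9661.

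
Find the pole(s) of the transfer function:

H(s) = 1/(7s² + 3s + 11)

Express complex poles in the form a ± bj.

Discriminant = 3² - 4×7×11 = 9 - 308 = -299 < 0, so the poles are a complex conjugate pair s = (-3 ± j√299)/(2×7). Real part = -3/(2×7) = -3/14 ≈ -0.2143; imaginary part = ±√299/(2×7) ≈ 1.2351. Poles: s = -0.2143 ± 1.2351j.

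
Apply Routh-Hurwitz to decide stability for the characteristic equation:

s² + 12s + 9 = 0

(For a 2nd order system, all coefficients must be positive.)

Coefficients: 1, 12, 9. All positive, so system is stable.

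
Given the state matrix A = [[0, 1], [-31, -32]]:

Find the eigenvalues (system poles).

det(A - λI) = λ² - (-32)λ + 31 = (λ - (-31))(λ - (-1)). Eigenvalues: -31, -1.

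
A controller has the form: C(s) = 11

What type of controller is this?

This is a Proportional (P) controller.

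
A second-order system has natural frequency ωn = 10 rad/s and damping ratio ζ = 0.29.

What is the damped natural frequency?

ωd = ωn√(1 - ζ²) = 10√(1 - 0.29²) = 9.57 rad/s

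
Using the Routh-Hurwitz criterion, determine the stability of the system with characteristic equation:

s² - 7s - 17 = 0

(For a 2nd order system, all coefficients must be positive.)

Coefficients: 1, -7, -17. b=-7, c=-17 not positive, so system is unstable.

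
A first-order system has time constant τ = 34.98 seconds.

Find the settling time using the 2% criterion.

For first-order system, 2% settling time ≈ 4τ = 4 × 34.98 = 139.92 s.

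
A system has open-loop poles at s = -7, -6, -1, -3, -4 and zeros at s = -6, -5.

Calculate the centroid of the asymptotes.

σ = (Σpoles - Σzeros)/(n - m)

σ = (Σpoles - Σzeros)/(n - m) = (-21 - (-11))/(5 - 2) = -10/3 = -3.33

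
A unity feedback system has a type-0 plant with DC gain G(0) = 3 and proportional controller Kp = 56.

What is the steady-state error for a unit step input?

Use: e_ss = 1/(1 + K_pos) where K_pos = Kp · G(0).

K_pos = Kp · G(0) = 56 × 3 = 168. e_ss = 1/(1 + 168) = 0.0059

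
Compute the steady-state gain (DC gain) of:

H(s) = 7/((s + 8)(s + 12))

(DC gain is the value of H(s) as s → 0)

DC gain = H(0) = 7/(8 × 12) = 7/96 = 0.0729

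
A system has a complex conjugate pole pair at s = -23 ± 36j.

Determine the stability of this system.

Real part of poles is -23 (< 0, left half-plane). Stable.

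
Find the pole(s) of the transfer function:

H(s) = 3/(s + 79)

Pole is where denominator = 0: s + 79 = 0, so s = -79.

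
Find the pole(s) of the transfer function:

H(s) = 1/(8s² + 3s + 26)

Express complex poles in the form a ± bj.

Discriminant = 3² - 4×8×26 = 9 - 832 = -823 < 0, so the poles are a complex conjugate pair s = (-3 ± j√823)/(2×8). Real part = -3/(2×8) = -3/16 = -0.1875; imaginary part = ±√823/(2×8) ≈ 1.7930. Poles: s = -0.1875 ± 1.7930j.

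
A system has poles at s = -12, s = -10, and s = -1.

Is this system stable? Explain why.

All poles are in the left half-plane. System is stable.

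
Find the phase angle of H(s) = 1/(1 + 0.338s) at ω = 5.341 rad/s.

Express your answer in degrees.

Phase = -arctan(ωτ) = -arctan(5.341 × 0.338) = -61.0°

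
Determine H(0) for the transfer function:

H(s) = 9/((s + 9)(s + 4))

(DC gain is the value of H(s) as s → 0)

DC gain = H(0) = 9/(9 × 4) = 9/36 = 0.25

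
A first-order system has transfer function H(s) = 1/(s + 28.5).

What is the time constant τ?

For H(s) = 1/(s + 1/τ), the pole is at -1/τ = -28.5, so τ = 1/28.5 = 0.0351 s.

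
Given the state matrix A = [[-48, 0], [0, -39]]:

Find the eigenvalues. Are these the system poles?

For diagonal matrix, eigenvalues are diagonal entries: λ₁ = -48, λ₂ = -39. Eigenvalues of A = system poles.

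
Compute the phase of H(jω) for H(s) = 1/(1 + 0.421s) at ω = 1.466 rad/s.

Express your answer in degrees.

Phase = -arctan(ωτ) = -arctan(1.466 × 0.421) = -31.7°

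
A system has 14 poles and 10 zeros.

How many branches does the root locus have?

Root locus has n branches where n = number of poles = 14.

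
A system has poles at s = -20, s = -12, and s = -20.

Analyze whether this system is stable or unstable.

All poles are in the left half-plane. System is stable.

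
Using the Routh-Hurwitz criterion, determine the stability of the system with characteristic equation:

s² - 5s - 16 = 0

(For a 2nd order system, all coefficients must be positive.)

Coefficients: 1, -5, -16. b=-5, c=-16 not positive, so system is unstable.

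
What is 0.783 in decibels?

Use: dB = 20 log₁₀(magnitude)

dB = 20 log₁₀(0.783) = -2.1 dB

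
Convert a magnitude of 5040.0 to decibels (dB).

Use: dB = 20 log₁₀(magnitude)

dB = 20 log₁₀(5040.0) = 74.0 dB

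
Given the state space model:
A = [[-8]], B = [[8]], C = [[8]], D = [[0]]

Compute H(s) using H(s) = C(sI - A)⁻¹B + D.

(sI - A)⁻¹ = 1/(s + 8). H(s) = 8 × 8/(s + 8) + 0 = 64/(s + 8).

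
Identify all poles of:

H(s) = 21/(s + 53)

Pole is where denominator = 0: s + 53 = 0, so s = -53.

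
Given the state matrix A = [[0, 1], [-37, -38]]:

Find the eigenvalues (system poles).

det(A - λI) = λ² - (-38)λ + 37 = (λ - (-1))(λ - (-37)). Eigenvalues: -1, -37.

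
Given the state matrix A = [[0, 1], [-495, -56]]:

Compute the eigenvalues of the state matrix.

det(A - λI) = λ² - (-56)λ + 495 = (λ - (-11))(λ - (-45)). Eigenvalues: -11, -45.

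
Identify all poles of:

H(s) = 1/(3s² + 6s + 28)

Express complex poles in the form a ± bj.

Discriminant = 6² - 4×3×28 = 36 - 336 = -300 < 0, so the poles are a complex conjugate pair s = (-6 ± j√300)/(2×3). Real part = -6/(2×3) = -6/6 = -1; imaginary part = ±√300/(2×3) ≈ 2.8868. Poles: s = -1 ± 2.8868j.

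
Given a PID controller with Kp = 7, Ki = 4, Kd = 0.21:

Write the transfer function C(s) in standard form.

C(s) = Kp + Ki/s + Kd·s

Substituting values: C(s) = 7 + 4/s + 0.21s = (0.21s² + 7s + 4)/s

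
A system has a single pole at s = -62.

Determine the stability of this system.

Pole at s = -62 is in the left half-plane. Stable.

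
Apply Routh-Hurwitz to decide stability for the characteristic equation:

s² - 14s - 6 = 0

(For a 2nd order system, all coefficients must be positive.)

Coefficients: 1, -14, -6. b=-14, c=-6 not positive, so system is unstable.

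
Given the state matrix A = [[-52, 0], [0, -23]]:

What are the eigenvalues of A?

For diagonal matrix, eigenvalues are diagonal entries: λ₁ = -52, λ₂ = -23.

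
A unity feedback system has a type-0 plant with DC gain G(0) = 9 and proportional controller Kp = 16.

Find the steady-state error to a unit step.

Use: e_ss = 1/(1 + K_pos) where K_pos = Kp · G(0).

K_pos = Kp · G(0) = 16 × 9 = 144. e_ss = 1/(1 + 144) = 0.0069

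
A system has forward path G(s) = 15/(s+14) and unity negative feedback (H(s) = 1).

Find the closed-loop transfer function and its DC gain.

T(s) = G/(1+GH) = [15/(s+14)] / [1 + 15/(s+14)] = 15/(s+14+15) = 15/(s+29). DC gain = 15/29 = 0.5172.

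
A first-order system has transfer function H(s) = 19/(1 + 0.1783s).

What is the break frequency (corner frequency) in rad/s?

Corner frequency = 1/τ = 1/0.1783 = 5.609 rad/s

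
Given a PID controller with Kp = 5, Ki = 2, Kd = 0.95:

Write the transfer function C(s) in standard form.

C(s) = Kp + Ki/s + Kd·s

Substituting values: C(s) = 5 + 2/s + 0.95s = (0.95s² + 5s + 2)/s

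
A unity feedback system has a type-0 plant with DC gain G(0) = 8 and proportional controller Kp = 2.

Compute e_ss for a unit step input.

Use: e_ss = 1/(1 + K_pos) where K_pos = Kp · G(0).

K_pos = Kp · G(0) = 2 × 8 = 16. e_ss = 1/(1 + 16) = 0.0588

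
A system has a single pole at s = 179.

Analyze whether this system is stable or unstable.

Pole at s = 179 is in the right half-plane. Unstable.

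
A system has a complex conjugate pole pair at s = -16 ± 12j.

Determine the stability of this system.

Real part of poles is -16 (< 0, left half-plane). Stable.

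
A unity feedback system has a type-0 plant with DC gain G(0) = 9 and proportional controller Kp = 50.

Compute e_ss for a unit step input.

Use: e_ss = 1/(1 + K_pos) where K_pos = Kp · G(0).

K_pos = Kp · G(0) = 50 × 9 = 450. e_ss = 1/(1 + 450) = 0.0022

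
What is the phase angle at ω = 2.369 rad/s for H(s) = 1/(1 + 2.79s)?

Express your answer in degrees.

Phase = -arctan(ωτ) = -arctan(2.369 × 2.79) = -81.4°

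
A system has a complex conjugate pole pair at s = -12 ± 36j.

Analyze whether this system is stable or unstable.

Real part of poles is -12 (< 0, left half-plane). Stable.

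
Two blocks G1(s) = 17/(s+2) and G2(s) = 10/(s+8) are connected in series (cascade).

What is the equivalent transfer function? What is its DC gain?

Series: multiply transfer functions. G_eq = 17/(s+2) × 10/(s+8) = 170/((s+2)(s+8)). DC gain = 170/(2×8) = 10.625.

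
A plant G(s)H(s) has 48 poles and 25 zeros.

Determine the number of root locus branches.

Root locus has n branches where n = number of poles = 48.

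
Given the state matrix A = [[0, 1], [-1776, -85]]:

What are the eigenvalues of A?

det(A - λI) = λ² - (-85)λ + 1776 = (λ - (-48))(λ - (-37)). Eigenvalues: -48, -37.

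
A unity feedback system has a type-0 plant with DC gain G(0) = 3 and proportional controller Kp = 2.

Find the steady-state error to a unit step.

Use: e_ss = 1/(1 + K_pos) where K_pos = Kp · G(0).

K_pos = Kp · G(0) = 2 × 3 = 6. e_ss = 1/(1 + 6) = 0.1429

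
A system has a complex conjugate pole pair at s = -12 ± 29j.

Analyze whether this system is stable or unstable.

Real part of poles is -12 (< 0, left half-plane). Stable.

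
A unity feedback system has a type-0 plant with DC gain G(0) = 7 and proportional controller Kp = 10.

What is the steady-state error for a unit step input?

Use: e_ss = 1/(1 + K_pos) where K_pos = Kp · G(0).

K_pos = Kp · G(0) = 10 × 7 = 70. e_ss = 1/(1 + 70) = 0.0141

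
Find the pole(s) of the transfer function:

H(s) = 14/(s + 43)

Pole is where denominator = 0: s + 43 = 0, so s = -43.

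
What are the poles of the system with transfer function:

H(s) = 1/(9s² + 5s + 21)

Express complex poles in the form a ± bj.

Discriminant = 5² - 4×9×21 = 25 - 756 = -731 < 0, so the poles are a complex conjugate pair s = (-5 ± j√731)/(2×9). Real part = -5/(2×9) = -5/18 ≈ -0.2778; imaginary part = ±√731/(2×9) ≈ 1.5021. Poles: s = -0.2778 ± 1.5021j.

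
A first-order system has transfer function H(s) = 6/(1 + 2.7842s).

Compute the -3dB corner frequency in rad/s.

Corner frequency = 1/τ = 1/2.7842 = 0.359 rad/s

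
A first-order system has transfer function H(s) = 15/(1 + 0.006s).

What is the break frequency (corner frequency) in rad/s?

Corner frequency = 1/τ = 1/0.006 = 166.667 rad/s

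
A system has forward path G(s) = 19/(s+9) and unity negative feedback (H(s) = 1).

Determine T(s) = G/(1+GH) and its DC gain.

T(s) = G/(1+GH) = [19/(s+9)] / [1 + 19/(s+9)] = 19/(s+9+19) = 19/(s+28). DC gain = 19/28 = 0.6786.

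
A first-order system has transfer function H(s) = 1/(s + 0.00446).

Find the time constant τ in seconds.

For H(s) = 1/(s + 1/τ), the pole is at -1/τ = -0.00446, so τ = 1/0.00446 = 224.2 s.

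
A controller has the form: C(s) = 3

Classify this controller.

This is a Proportional (P) controller.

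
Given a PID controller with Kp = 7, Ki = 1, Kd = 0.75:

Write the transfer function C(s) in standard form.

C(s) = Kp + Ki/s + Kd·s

Substituting values: C(s) = 7 + 1/s + 0.75s = (0.75s² + 7s + 1)/s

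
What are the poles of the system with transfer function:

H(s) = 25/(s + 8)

Pole is where denominator = 0: s + 8 = 0, so s = -8.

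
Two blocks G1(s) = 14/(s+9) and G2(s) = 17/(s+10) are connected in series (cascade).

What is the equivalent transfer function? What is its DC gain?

Series: multiply transfer functions. G_eq = 14/(s+9) × 17/(s+10) = 238/((s+9)(s+10)). DC gain = 238/(9×10) = 2.6444.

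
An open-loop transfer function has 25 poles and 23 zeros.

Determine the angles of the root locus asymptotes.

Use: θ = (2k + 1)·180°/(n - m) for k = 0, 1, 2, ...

n - m = 25 - 23 = 2. Angles: θk = (2k + 1)·180°/2 = 90°, 270°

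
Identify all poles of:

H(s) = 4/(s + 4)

Pole is where denominator = 0: s + 4 = 0, so s = -4.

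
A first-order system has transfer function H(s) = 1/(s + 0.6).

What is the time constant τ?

For H(s) = 1/(s + 1/τ), the pole is at -1/τ = -0.6, so τ = 1/0.6 = 1.6667 s.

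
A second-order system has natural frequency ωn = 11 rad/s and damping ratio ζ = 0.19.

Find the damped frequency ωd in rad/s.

ωd = ωn√(1 - ζ²) = 11√(1 - 0.19²) = 10.8 rad/s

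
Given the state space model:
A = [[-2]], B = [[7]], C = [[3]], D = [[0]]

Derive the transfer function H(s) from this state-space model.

(sI - A)⁻¹ = 1/(s + 2). H(s) = 3 × 7/(s + 2) + 0 = 21/(s + 2).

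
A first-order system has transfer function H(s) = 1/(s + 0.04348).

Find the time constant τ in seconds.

For H(s) = 1/(s + 1/τ), the pole is at -1/τ = -0.04348, so τ = 1/0.04348 = 23 s.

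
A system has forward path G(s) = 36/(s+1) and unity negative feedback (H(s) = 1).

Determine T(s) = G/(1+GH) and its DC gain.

T(s) = G/(1+GH) = [36/(s+1)] / [1 + 36/(s+1)] = 36/(s+1+36) = 36/(s+37). DC gain = 36/37 = 0.9730.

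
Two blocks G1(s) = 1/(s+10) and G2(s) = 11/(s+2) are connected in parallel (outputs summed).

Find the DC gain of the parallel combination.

Parallel: G_eq = G1 + G2. DC gain = G1(0) + G2(0) = 1/10 + 11/2 = 0.1 + 5.5 = 5.6.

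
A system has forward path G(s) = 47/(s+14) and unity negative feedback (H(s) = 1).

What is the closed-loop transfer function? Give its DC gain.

T(s) = G/(1+GH) = [47/(s+14)] / [1 + 47/(s+14)] = 47/(s+14+47) = 47/(s+61). DC gain = 47/61 = 0.7705.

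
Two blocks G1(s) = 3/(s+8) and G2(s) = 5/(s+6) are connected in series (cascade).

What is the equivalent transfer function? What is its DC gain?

Series: multiply transfer functions. G_eq = 3/(s+8) × 5/(s+6) = 15/((s+8)(s+6)). DC gain = 15/(8×6) = 0.3125.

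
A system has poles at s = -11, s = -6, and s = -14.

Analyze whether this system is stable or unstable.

All poles are in the left half-plane. System is stable.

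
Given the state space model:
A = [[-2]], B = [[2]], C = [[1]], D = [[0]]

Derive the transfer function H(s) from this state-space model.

(sI - A)⁻¹ = 1/(s + 2). H(s) = 1 × 2/(s + 2) + 0 = 2/(s + 2).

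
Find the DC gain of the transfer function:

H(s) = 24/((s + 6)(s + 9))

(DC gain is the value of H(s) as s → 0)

DC gain = H(0) = 24/(6 × 9) = 24/54 = 0.4444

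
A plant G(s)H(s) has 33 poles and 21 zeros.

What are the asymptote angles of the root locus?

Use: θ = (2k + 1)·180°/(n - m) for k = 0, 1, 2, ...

n - m = 33 - 21 = 12. Angles: θk = (2k + 1)·180°/12 = 15°, 45°, 75°, 105°, 135°, 165°, 195°, 225°, 255°, 285°, 315°, 345°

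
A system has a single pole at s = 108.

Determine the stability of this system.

Pole at s = 108 is in the right half-plane. Unstable.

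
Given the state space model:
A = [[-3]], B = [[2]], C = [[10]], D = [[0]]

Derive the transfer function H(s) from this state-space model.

(sI - A)⁻¹ = 1/(s + 3). H(s) = 10 × 2/(s + 3) + 0 = 20/(s + 3).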